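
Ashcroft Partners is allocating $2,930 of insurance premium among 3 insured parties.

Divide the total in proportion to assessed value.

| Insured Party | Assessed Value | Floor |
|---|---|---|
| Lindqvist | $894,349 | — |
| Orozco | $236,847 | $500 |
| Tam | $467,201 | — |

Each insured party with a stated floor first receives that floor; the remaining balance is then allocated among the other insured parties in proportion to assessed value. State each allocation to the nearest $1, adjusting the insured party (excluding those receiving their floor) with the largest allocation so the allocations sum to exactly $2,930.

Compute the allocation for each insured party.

Lindqvist: $1,596 | Orozco: $500 | Tam: $834

Fund the minimums — Orozco $500. Residual $2,430.
Residual split over remaining assessed value 1,361,550: Lindqvist 1,596.17 → $1,596; Tam 833.83 → $834.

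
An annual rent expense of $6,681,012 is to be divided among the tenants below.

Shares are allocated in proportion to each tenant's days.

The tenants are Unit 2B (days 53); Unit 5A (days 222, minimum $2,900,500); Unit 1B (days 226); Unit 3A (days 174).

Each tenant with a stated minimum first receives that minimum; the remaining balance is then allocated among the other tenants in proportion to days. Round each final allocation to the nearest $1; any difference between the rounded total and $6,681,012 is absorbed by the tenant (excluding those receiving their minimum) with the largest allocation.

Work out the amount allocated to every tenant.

Unit 2B: $442,312 | Unit 5A: $2,900,500 | Unit 1B: $1,886,083 | Unit 3A: $1,452,117

Guaranteed amounts: Unit 5A $2,900,500. Residual $3,780,512.
Residual split over remaining days 453: Unit 2B 442,311.56 → $442,312; Unit 1B 1,886,083.25 → $1,886,083; Unit 3A 1,452,117.19 → $1,452,117.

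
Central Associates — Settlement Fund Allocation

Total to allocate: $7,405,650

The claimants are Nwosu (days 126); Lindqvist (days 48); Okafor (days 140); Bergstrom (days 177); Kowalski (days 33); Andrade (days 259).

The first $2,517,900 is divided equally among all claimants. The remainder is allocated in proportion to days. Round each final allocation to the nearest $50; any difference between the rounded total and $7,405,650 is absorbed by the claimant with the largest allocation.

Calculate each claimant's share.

Nwosu: $1,206,200; Lindqvist: $719,300; Okafor: $1,293,600; Bergstrom: $1,524,550; Kowalski: $625,650; Andrade: $2,036,350

$2,517,900 shared equally gives $419,650 per claimant.
Remainder $4,887,750 by days (total 783): Nwosu 786,534.48 → $786,550; Lindqvist 299,632.18 → $299,650; Okafor 873,927.20 → $873,950; Bergstrom 1,104,893.68 → $1,104,900; Kowalski 205,997.13 → $206,000; Andrade 1,616,765.33 → $1,616,750.
Rounding difference −$50 on remainder applied to Andrade.
Totals: Nwosu $419,650 + $786,550 = $1,206,200; Lindqvist $419,650 + $299,650 = $719,300; Okafor $419,650 + $873,950 = $1,293,600; Bergstrom $419,650 + $1,104,900 = $1,524,550; Kowalski $419,650 + $206,000 = $625,650; Andrade $419,650 + $1,616,700 = $2,036,350.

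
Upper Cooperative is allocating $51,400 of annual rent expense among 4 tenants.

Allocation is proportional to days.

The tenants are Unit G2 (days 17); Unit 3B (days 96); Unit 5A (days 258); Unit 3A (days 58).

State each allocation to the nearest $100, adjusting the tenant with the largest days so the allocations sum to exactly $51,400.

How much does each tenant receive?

Unit G2: $2,000 | Unit 3B: $11,500 | Unit 5A: $31,000 | Unit 3A: $6,900

Total days = 17 + 96 + 258 + 58 = 429.
Raw shares: Unit G2 2,036.83; Unit 3B 11,502.10; Unit 5A 30,911.89; Unit 3A 6,949.18.
After rounding ($100): Unit G2 $2,000; Unit 3B $11,500; Unit 5A $30,900; Unit 3A $6,900. Sum = $51,300.
Difference $51,400 − $51,300 = +$100 applied to largest days (Unit 5A): Unit 5A becomes $31,000.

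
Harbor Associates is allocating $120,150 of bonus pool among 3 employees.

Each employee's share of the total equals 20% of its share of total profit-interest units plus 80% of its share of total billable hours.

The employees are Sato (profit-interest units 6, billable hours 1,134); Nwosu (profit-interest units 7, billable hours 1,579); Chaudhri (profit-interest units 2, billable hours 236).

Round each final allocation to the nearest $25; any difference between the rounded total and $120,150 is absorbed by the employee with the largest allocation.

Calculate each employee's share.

Sato: $46,575; Nwosu: $62,675; Chaudhri: $10,900

Totals — profit-interest units 15, billable hours 2,949.
Combined weights (20% profit-interest units + 80% billable hours): Sato 0.3876; Nwosu 0.5217; Chaudhri 0.0907.
Raw shares: Sato 46,573.71; Nwosu 62,680.08; Chaudhri 10,896.21.
At nearest $25: Sato $46,575; Nwosu $62,675; Chaudhri $10,900. Sum = $120,150.
Sum already equals the total — no adjustment.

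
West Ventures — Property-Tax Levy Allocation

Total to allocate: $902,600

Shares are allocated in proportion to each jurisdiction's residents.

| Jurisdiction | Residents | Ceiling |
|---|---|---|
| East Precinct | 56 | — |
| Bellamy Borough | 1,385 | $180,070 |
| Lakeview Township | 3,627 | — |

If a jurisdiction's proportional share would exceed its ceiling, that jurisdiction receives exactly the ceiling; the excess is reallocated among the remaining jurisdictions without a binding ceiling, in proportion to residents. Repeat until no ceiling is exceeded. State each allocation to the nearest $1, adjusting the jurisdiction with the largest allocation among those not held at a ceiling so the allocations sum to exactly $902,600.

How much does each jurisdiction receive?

Combined residents = 5,068.
Pro-rata shares before constraints: East Precinct 9,973.48; Bellamy Borough 246,665.55; Lakeview Township 645,960.97.
Held at cap: Bellamy Borough ($180,070); balance $722,530 reallocated over remaining residents 3,683.
Redistributed shares: East Precinct 10,986.07 → $10,986; Lakeview Township 711,543.93 → $711,544.

East Precinct: $10,986 | Bellamy Borough: $180,070 | Lakeview Township: $711,544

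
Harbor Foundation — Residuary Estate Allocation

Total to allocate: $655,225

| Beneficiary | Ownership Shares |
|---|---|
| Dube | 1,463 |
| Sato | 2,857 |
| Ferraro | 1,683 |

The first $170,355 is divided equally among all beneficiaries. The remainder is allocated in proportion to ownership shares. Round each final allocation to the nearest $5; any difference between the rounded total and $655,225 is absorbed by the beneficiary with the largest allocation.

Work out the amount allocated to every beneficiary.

Dube: $174,955; Sato: $287,545; Ferraro: $192,725

$170,355 shared equally gives $56,785 per beneficiary.
Remainder $484,870 by ownership shares (total 6,003): Dube 118,168.38 → $118,170; Sato 230,763.55 → $230,765; Ferraro 135,938.07 → $135,940.
Rounding difference −$5 on remainder applied to Sato.
Totals: Dube $56,785 + $118,170 = $174,955; Sato $56,785 + $230,760 = $287,545; Ferraro $56,785 + $135,940 = $192,725.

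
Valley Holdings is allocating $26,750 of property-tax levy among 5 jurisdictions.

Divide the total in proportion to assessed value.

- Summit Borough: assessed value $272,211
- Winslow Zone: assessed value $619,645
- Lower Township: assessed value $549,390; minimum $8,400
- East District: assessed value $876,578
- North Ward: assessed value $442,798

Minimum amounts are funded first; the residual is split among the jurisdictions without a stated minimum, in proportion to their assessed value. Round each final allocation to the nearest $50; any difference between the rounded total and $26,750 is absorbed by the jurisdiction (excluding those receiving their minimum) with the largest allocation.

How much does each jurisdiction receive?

Guaranteed amounts: Lower Township $8,400. Residual $18,350.
Residual split over remaining assessed value 2,211,232: Summit Borough 2,258.95 → $2,250; Winslow Zone 5,142.15 → $5,150; East District 7,274.32 → $7,250; North Ward 3,674.58 → $3,650.
Rounding difference +$50 applied to East District → $7,300.

Summit Borough: $2,250 | Winslow Zone: $5,150 | Lower Township: $8,400 | East District: $7,300 | North Ward: $3,650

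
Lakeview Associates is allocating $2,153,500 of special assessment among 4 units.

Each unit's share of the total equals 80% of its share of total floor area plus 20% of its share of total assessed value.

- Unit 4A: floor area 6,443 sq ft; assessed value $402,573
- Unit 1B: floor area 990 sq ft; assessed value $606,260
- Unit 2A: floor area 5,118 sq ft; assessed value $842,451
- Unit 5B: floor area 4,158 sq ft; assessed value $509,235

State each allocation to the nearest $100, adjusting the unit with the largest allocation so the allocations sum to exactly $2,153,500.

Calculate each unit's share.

Floor area total 16,709; assessed value total 2,360,519.
Composite weights (80% floor area + 20% assessed value): Unit 4A 0.3426; Unit 1B 0.0988; Unit 2A 0.3164; Unit 5B 0.2422.
Proportional shares: Unit 4A 737,766.09; Unit 1B 212,693.17; Unit 2A 681,410.58; Unit 5B 521,630.16.
At nearest $100: Unit 4A $737,800; Unit 1B $212,700; Unit 2A $681,400; Unit 5B $521,600. Sum = $2,153,500.
Rounded total matches; no reconciliation needed.

Unit 4A: $737,800 | Unit 1B: $212,700 | Unit 2A: $681,400 | Unit 5B: $521,600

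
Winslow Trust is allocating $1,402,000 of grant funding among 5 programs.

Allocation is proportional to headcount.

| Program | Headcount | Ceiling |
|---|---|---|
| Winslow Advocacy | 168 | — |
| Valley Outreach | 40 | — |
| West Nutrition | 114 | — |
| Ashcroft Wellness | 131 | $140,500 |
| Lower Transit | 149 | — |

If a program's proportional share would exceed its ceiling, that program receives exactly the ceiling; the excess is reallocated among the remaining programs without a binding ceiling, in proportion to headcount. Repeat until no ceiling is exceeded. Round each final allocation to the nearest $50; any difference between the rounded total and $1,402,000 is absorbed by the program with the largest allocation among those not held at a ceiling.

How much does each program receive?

Winslow Advocacy: $449,950; Valley Outreach: $107,150; West Nutrition: $305,350; Ashcroft Wellness: $140,500; Lower Transit: $399,050

Total headcount = 602.
Proportional shares (ignoring caps): Winslow Advocacy 391,255.81; Valley Outreach 93,156.15; West Nutrition 265,495.02; Ashcroft Wellness 305,086.38; Lower Transit 347,006.64.
Capped: Ashcroft Wellness ($140,500); remaining pool $1,261,500 reallocated over remaining headcount 471.
Remaining shares: Winslow Advocacy 449,961.78 → $449,950; Valley Outreach 107,133.76 → $107,150; West Nutrition 305,331.21 → $305,350; Lower Transit 399,073.25 → $399,050.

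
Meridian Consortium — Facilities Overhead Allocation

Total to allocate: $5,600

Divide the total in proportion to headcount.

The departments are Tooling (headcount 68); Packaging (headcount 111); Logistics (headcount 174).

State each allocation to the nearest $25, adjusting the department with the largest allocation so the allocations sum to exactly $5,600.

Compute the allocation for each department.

Tooling: $1,075 · Packaging: $1,750 · Logistics: $2,775

Total headcount = 353.
Raw shares: Tooling 68/353 × $5,600 = 1,078.75; Packaging 111/353 × $5,600 = 1,760.91; Logistics 174/353 × $5,600 = 2,760.34.
After rounding ($25): Tooling $1,075; Packaging $1,750; Logistics $2,750. Sum = $5,575.
Difference $5,600 − $5,575 = +$25 applied to largest allocation (Logistics): Logistics becomes $2,775.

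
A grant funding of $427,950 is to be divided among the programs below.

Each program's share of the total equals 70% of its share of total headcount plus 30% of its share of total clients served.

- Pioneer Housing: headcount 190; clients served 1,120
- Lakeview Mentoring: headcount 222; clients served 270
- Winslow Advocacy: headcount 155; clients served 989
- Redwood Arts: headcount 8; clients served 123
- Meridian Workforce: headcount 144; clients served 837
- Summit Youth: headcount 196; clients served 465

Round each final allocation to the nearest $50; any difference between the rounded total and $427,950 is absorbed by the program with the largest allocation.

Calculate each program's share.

Totals — headcount 915, clients served 3,804.
Composite weights (70% headcount + 30% clients served): Pioneer Housing 0.2337; Lakeview Mentoring 0.1911; Winslow Advocacy 0.1966; Redwood Arts 0.0158; Meridian Workforce 0.1762; Summit Youth 0.1866.
Unrounded shares: Pioneer Housing 100,004.75; Lakeview Mentoring 81,793.84; Winslow Advocacy 84,124.73; Redwood Arts 6,770.40; Meridian Workforce 75,393.41; Summit Youth 79,862.86.
After rounding ($50): Pioneer Housing $100,000; Lakeview Mentoring $81,800; Winslow Advocacy $84,100; Redwood Arts $6,750; Meridian Workforce $75,400; Summit Youth $79,850. Sum = $427,900.
Difference $427,950 − $427,900 = +$50 applied to largest allocation (Pioneer Housing): Pioneer Housing becomes $100,050.

Pioneer Housing: $100,050 | Lakeview Mentoring: $81,800 | Winslow Advocacy: $84,100 | Redwood Arts: $6,750 | Meridian Workforce: $75,400 | Summit Youth: $79,850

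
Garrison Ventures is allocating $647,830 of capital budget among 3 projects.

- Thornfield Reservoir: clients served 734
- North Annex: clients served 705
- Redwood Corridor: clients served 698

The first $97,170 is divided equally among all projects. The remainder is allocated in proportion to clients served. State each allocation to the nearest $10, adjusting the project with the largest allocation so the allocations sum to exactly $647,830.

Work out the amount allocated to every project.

$97,170 shared equally gives $32,390 per project.
Remainder $550,660 by clients served (total 2,137): Thornfield Reservoir 189,136.38 → $189,140; North Annex 181,663.69 → $181,660; Redwood Corridor 179,859.93 → $179,860.
Totals: Thornfield Reservoir $32,390 + $189,140 = $221,530; North Annex $32,390 + $181,660 = $214,050; Redwood Corridor $32,390 + $179,860 = $212,250.

Thornfield Reservoir: $221,530 | North Annex: $214,050 | Redwood Corridor: $212,250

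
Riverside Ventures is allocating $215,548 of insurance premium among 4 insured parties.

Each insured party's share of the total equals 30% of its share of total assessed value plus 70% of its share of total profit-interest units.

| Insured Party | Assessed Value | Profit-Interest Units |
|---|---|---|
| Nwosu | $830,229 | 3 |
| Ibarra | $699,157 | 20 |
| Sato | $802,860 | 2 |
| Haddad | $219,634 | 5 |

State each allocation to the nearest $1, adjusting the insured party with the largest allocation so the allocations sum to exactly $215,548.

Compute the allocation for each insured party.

Totals — assessed value 2,551,880, profit-interest units 30.
Blended shares (30% assessed value + 70% profit-interest units): Nwosu 0.1676; Ibarra 0.5489; Sato 0.1411; Haddad 0.1425.
Pro-rata amounts: Nwosu 36,126.29; Ibarra 118,305.64; Sato 30,403.30; Haddad 30,712.77.
After rounding ($1): Nwosu $36,126; Ibarra $118,306; Sato $30,403; Haddad $30,713. Sum = $215,548.
No rounding difference to absorb.

Nwosu: $36,126 | Ibarra: $118,306 | Sato: $30,403 | Haddad: $30,713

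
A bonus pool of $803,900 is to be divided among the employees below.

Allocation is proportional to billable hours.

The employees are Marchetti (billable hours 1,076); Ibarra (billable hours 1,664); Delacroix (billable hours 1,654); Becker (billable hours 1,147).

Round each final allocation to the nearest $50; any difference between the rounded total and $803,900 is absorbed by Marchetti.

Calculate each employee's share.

Marchetti: $156,150 · Ibarra: $241,400 · Delacroix: $239,950 · Becker: $166,400

Billable hours total: 5,541.
Raw shares: Marchetti 1,076/5,541 × $803,900 = 156,108.36; Ibarra 1,664/5,541 × $803,900 = 241,416.64; Delacroix 1,654/5,541 × $803,900 = 239,965.82; Becker 1,147/5,541 × $803,900 = 166,409.19.
At nearest $50: Marchetti $156,100; Ibarra $241,400; Delacroix $239,950; Becker $166,400. Sum = $803,850.
Difference $803,900 − $803,850 = +$50 applied to Marchetti: Marchetti becomes $156,150.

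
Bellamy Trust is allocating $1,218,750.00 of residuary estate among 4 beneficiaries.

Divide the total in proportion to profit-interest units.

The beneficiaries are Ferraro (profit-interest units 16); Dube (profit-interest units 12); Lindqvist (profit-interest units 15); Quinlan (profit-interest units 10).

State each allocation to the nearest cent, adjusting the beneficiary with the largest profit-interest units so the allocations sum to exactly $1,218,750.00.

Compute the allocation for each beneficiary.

Ferraro: $367,924.52; Dube: $275,943.40; Lindqvist: $344,929.25; Quinlan: $229,952.83

Profit-interest units total: 16 + 12 + 15 + 10 = 53.
Proportional shares: Ferraro 367,924.5283; Dube 275,943.3962; Lindqvist 344,929.2453; Quinlan 229,952.8302.
After rounding (cent): Ferraro $367,924.53; Dube $275,943.40; Lindqvist $344,929.25; Quinlan $229,952.83. Sum = $1,218,750.01.
Difference $1,218,750.00 − $1,218,750.01 = −$0.01 applied to largest profit-interest units (Ferraro): Ferraro becomes $367,924.52.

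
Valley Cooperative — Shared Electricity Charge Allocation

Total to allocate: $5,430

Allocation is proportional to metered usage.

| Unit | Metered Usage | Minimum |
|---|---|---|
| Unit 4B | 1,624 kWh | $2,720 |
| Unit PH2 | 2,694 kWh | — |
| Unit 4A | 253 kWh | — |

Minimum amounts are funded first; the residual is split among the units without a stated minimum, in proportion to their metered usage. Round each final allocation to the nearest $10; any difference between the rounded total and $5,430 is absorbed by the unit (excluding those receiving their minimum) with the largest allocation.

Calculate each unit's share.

Fund the minimums — Unit 4B $2,720. Residual $2,710.
Residual split over remaining metered usage 2,947: Unit PH2 2,477.35 → $2,480; Unit 4A 232.65 → $230.

Unit 4B: $2,720; Unit PH2: $2,480; Unit 4A: $230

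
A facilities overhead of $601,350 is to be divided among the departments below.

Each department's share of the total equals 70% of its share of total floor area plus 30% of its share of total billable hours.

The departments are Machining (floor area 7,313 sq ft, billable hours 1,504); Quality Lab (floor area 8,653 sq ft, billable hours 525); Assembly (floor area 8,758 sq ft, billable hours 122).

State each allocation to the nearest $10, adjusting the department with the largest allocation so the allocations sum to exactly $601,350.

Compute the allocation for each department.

Totals — floor area 24,724, billable hours 2,151.
Combined weights (70% floor area + 30% billable hours): Machining 0.4168; Quality Lab 0.3182; Assembly 0.2650.
Proportional shares: Machining 250,650.34; Quality Lab 191,355.84; Assembly 159,343.82.
After rounding ($10): Machining $250,650; Quality Lab $191,360; Assembly $159,340. Sum = $601,350.
No rounding difference to absorb.

Machining: $250,650; Quality Lab: $191,360; Assembly: $159,340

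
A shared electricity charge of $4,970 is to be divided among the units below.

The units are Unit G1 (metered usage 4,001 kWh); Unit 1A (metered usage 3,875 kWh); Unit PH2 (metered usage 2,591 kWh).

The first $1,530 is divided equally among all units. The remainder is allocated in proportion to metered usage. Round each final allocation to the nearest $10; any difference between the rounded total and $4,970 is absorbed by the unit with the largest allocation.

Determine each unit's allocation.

Unit G1: $1,830 | Unit 1A: $1,780 | Unit PH2: $1,360

Equal tier: $1,530 ÷ 3 = $510 apiece.
Remainder $3,440 by metered usage (total 10,467): Unit G1 1,314.94 → $1,310; Unit 1A 1,273.53 → $1,270; Unit PH2 851.54 → $850.
Rounding difference +$10 on remainder applied to Unit G1.
Totals: Unit G1 $510 + $1,320 = $1,830; Unit 1A $510 + $1,270 = $1,780; Unit PH2 $510 + $850 = $1,360.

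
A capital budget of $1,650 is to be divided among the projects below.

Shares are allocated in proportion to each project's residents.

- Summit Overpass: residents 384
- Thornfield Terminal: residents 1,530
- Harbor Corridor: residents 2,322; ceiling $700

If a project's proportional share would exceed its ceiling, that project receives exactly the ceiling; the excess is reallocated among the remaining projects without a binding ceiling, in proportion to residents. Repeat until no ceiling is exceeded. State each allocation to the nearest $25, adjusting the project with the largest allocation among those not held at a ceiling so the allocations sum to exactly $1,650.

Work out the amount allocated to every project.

Sum of residents: 4,236.
Unconstrained shares: Summit Overpass 149.58; Thornfield Terminal 595.96; Harbor Corridor 904.46.
Capped: Harbor Corridor ($700); residual $950 reallocated over remaining residents 1,914.
Remaining shares: Summit Overpass 190.60 → $200; Thornfield Terminal 759.40 → $750.

Summit Overpass: $200; Thornfield Terminal: $750; Harbor Corridor: $700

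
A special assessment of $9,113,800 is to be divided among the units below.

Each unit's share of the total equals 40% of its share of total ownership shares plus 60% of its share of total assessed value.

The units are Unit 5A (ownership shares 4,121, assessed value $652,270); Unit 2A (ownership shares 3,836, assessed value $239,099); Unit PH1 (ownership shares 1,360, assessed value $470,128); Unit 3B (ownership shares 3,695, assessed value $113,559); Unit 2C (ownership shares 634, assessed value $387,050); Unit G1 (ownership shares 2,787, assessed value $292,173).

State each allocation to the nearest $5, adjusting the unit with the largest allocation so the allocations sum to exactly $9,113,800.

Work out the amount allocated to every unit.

Totals — ownership shares 16,433, assessed value 2,154,279.
Blended shares (40% ownership shares + 60% assessed value): Unit 5A 0.2820; Unit 2A 0.1600; Unit PH1 0.1640; Unit 3B 0.1216; Unit 2C 0.1232; Unit G1 0.1492.
Raw shares: Unit 5A 2,569,887.71; Unit 2A 1,457,896.84; Unit PH1 1,495,046.29; Unit 3B 1,107,954.72; Unit 2C 1,123,109.70; Unit G1 1,359,904.74.
After rounding ($5): Unit 5A $2,569,890; Unit 2A $1,457,895; Unit PH1 $1,495,045; Unit 3B $1,107,955; Unit 2C $1,123,110; Unit G1 $1,359,905. Sum = $9,113,800.
Rounded total matches; no reconciliation needed.

Unit 5A: $2,569,890 · Unit 2A: $1,457,895 · Unit PH1: $1,495,045 · Unit 3B: $1,107,955 · Unit 2C: $1,123,110 · Unit G1: $1,359,905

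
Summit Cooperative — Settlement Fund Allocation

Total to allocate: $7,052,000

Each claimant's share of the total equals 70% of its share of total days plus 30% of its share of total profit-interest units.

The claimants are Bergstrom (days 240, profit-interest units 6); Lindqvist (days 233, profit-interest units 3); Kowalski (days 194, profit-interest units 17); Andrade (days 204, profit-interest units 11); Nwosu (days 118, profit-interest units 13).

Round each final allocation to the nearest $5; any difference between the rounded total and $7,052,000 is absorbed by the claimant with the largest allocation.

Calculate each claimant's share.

Bergstrom: $1,451,785; Lindqvist: $1,289,910; Kowalski: $1,687,615; Andrade: $1,483,660; Nwosu: $1,139,030

Totals — days 989, profit-interest units 50.
Blended shares (70% days + 30% profit-interest units): Bergstrom 0.2059; Lindqvist 0.1829; Kowalski 0.2393; Andrade 0.2104; Nwosu 0.1615.
Unrounded shares: Bergstrom 1,451,785.04; Lindqvist 1,289,909.91; Kowalski 1,687,617.04; Andrade 1,483,658.09; Nwosu 1,139,029.91.
At nearest $5: Bergstrom $1,451,785; Lindqvist $1,289,910; Kowalski $1,687,615; Andrade $1,483,660; Nwosu $1,139,030. Sum = $7,052,000.
Sum already equals the total — no adjustment.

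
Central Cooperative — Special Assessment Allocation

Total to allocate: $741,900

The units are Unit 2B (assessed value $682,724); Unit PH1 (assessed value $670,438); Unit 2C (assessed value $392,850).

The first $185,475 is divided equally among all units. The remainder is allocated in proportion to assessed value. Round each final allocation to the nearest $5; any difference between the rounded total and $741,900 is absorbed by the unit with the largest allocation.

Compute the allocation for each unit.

Equal tier: $185,475 ÷ 3 = $61,825 apiece.
Remainder $556,425 by assessed value (total 1,746,012): Unit 2B 217,572.79 → $217,575; Unit PH1 213,657.45 → $213,655; Unit 2C 125,194.76 → $125,195.
Totals: Unit 2B $61,825 + $217,575 = $279,400; Unit PH1 $61,825 + $213,655 = $275,480; Unit 2C $61,825 + $125,195 = $187,020.

Unit 2B: $279,400 | Unit PH1: $275,480 | Unit 2C: $187,020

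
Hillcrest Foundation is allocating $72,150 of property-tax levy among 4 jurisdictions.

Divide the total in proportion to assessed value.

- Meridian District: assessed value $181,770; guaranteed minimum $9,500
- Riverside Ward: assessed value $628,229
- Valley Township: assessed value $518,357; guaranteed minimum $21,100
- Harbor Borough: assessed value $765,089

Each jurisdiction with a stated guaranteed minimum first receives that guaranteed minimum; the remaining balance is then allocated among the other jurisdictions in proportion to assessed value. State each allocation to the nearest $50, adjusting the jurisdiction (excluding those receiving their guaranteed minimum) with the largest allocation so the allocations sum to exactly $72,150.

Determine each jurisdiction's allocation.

Fund the minimums — Meridian District $9,500; Valley Township $21,100. Balance $41,550.
Balance split over remaining assessed value 1,393,318: Riverside Ward 18,734.36 → $18,750; Harbor Borough 22,815.64 → $22,800.

Meridian District: $9,500 · Riverside Ward: $18,750 · Valley Township: $21,100 · Harbor Borough: $22,800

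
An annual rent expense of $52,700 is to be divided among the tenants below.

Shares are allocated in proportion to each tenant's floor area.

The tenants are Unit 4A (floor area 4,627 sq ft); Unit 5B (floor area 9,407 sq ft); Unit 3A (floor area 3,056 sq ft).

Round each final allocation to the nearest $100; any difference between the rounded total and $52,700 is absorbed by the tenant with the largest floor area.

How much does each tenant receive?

Unit 4A: $14,300 | Unit 5B: $29,000 | Unit 3A: $9,400

Floor area total: 4,627 + 9,407 + 3,056 = 17,090.
Pro-rata amounts: Unit 4A 14,268.16; Unit 5B 29,008.13; Unit 3A 9,423.71.
After rounding ($100): Unit 4A $14,300; Unit 5B $29,000; Unit 3A $9,400. Sum = $52,700.
Sum already equals the total — no adjustment.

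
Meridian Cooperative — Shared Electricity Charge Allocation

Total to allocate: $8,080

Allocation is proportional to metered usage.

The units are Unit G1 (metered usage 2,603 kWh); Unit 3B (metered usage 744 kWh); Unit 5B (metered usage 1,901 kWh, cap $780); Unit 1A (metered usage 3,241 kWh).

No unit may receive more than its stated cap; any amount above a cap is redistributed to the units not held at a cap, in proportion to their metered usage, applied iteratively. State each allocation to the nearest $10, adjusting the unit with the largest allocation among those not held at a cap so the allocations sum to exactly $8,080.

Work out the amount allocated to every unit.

Unit G1: $2,880 · Unit 3B: $820 · Unit 5B: $780 · Unit 1A: $3,600

Total metered usage = 8,489.
Proportional shares (ignoring caps): Unit G1 2,477.59; Unit 3B 708.15; Unit 5B 1,809.41; Unit 1A 3,084.85.
Held at cap: Unit 5B ($780); residual $7,300 reallocated over remaining metered usage 6,588.
Remaining shares: Unit G1 2,884.32 → $2,880; Unit 3B 824.41 → $820; Unit 1A 3,591.27 → $3,590.
Rounding difference +$10 applied to Unit 1A → $3,600.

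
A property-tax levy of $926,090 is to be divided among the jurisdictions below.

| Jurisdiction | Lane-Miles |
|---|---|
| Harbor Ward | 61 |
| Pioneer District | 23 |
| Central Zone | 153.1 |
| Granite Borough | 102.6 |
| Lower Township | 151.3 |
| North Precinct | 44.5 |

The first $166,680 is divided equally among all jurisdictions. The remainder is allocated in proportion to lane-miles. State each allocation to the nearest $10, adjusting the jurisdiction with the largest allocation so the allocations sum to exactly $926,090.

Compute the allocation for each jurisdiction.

Harbor Ward: $114,290; Pioneer District: $60,400; Central Zone: $244,890; Granite Borough: $173,280; Lower Township: $242,340; North Precinct: $90,890

$166,680 shared equally gives $27,780 per jurisdiction.
Remainder $759,410 by lane-miles (total 535.5): Harbor Ward 86,506.09 → $86,510; Pioneer District 32,617.05 → $32,620; Central Zone 217,116.10 → $217,120; Granite Borough 145,500.40 → $145,500; Lower Township 214,563.46 → $214,560; North Precinct 63,106.90 → $63,110.
Rounding difference −$10 on remainder applied to Central Zone.
Totals: Harbor Ward $27,780 + $86,510 = $114,290; Pioneer District $27,780 + $32,620 = $60,400; Central Zone $27,780 + $217,110 = $244,890; Granite Borough $27,780 + $145,500 = $173,280; Lower Township $27,780 + $214,560 = $242,340; North Precinct $27,780 + $63,110 = $90,890.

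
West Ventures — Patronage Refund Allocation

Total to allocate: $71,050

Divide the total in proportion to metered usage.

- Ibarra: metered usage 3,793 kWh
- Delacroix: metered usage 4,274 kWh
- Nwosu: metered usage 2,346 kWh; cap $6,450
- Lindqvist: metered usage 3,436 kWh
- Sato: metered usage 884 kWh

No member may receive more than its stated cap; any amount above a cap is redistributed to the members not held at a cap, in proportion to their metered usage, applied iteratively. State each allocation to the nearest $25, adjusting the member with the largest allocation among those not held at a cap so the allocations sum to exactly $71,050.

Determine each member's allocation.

Combined metered usage = 14,733.
Pro-rata shares before constraints: Ibarra 18,291.77; Delacroix 20,611.40; Nwosu 11,313.60; Lindqvist 16,570.14; Sato 4,263.10.
Capped: Nwosu ($6,450); balance $64,600 reallocated over remaining metered usage 12,387.
Remaining shares: Ibarra 19,781.04 → $19,775; Delacroix 22,289.53 → $22,300; Lindqvist 17,919.24 → $17,925; Sato 4,610.19 → $4,600.

Ibarra: $19,775 · Delacroix: $22,300 · Nwosu: $6,450 · Lindqvist: $17,925 · Sato: $4,600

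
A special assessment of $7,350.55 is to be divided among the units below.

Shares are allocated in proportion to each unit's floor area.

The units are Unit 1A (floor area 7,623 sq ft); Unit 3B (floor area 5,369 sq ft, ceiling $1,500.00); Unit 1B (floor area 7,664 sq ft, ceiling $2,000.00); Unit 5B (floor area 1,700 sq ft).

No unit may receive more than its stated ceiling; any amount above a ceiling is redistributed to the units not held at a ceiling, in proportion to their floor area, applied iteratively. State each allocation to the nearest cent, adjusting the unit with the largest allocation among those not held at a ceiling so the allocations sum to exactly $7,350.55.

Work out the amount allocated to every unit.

Total floor area = 22,356.
Pro-rata shares before constraints: Unit 1A 2,506.4073; Unit 3B 1,765.3025; Unit 1B 2,519.8880; Unit 5B 558.9522.
Cap binds for Unit 3B ($1,500.00), Unit 1B ($2,000.00); remaining pool $3,850.55 reallocated over remaining floor area 9,323.
Shares after redistribution: Unit 1A 3,148.4225 → $3,148.42; Unit 5B 702.1275 → $702.13.

Unit 1A: $3,148.42; Unit 3B: $1,500.00; Unit 1B: $2,000.00; Unit 5B: $702.13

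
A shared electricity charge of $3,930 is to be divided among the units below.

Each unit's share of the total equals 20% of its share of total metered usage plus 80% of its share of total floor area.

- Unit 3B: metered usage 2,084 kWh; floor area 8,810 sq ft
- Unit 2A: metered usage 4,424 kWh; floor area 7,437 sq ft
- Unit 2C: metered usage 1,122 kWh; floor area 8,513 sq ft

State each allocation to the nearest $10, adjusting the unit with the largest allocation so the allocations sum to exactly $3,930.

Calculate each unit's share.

Unit 3B: $1,330 | Unit 2A: $1,400 | Unit 2C: $1,200

Totals — metered usage 7,630, floor area 24,760.
Combined weights (20% metered usage + 80% floor area): Unit 3B 0.3393; Unit 2A 0.3563; Unit 2C 0.3045.
Pro-rata amounts: Unit 3B 1,333.37; Unit 2A 1,400.08; Unit 2C 1,196.55.
At nearest $10: Unit 3B $1,330; Unit 2A $1,400; Unit 2C $1,200. Sum = $3,930.
Sum already equals the total — no adjustment.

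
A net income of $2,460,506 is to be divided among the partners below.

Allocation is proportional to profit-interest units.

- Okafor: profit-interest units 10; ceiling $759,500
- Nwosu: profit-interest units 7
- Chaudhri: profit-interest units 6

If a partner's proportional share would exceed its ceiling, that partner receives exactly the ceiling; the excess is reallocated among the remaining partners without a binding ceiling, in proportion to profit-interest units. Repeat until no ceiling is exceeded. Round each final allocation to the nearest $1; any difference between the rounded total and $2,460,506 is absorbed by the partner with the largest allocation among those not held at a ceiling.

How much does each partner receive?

Okafor: $759,500 | Nwosu: $915,926 | Chaudhri: $785,080

Sum of profit-interest units: 23.
Proportional shares (ignoring caps): Okafor 1,069,785.22; Nwosu 748,849.65; Chaudhri 641,871.13.
Cap binds for Okafor ($759,500); remaining pool $1,701,006 reallocated over remaining profit-interest units 13.
Shares after redistribution: Nwosu 915,926.31 → $915,926; Chaudhri 785,079.69 → $785,080.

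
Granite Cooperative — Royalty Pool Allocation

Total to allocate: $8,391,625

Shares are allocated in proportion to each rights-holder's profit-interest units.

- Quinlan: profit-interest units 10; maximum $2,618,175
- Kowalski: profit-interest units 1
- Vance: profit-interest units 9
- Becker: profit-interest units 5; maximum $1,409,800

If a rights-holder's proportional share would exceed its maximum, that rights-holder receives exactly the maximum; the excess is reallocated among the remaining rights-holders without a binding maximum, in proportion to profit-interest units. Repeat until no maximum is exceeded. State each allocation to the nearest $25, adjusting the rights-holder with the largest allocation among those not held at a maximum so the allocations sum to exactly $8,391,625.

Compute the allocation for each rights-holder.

Combined profit-interest units = 25.
Proportional shares (ignoring caps): Quinlan 3,356,650.00; Kowalski 335,665.00; Vance 3,020,985.00; Becker 1,678,325.00.
Cap binds for Quinlan ($2,618,175), Becker ($1,409,800); remaining pool $4,363,650 reallocated over remaining profit-interest units 10.
Shares after redistribution: Kowalski 436,365.00 → $436,375; Vance 3,927,285.00 → $3,927,275.

Quinlan: $2,618,175 | Kowalski: $436,375 | Vance: $3,927,275 | Becker: $1,409,800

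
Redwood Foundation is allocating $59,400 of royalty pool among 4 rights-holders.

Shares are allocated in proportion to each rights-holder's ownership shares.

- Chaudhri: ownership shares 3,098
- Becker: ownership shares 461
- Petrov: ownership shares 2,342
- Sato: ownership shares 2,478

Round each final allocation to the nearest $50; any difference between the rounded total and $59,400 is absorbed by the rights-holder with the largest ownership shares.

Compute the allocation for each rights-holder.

Chaudhri: $22,000 | Becker: $3,250 | Petrov: $16,600 | Sato: $17,550

Sum of ownership shares: 8,379.
Unrounded shares: Chaudhri 3,098/8,379 × $59,400 = 21,962.19; Becker 461/8,379 × $59,400 = 3,268.10; Petrov 2,342/8,379 × $59,400 = 16,602.79; Sato 2,478/8,379 × $59,400 = 17,566.92.
After rounding ($50): Chaudhri $21,950; Becker $3,250; Petrov $16,600; Sato $17,550. Sum = $59,350.
Difference $59,400 − $59,350 = +$50 applied to largest ownership shares (Chaudhri): Chaudhri becomes $22,000.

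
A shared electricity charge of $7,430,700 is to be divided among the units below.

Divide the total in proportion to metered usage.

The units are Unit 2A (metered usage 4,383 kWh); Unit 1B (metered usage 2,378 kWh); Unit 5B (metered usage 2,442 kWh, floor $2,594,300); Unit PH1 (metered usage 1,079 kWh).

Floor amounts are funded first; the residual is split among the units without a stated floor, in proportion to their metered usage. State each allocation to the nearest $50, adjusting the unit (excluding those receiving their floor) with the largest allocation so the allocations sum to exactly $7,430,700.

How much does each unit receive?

Guaranteed amounts: Unit 5B $2,594,300. Residual $4,836,400.
Residual split over remaining metered usage 7,840: Unit 2A 2,703,819.03 → $2,703,800; Unit 1B 1,466,959.08 → $1,466,950; Unit PH1 665,621.89 → $665,600.
Rounding difference +$50 applied to Unit 2A → $2,703,850.

Unit 2A: $2,703,850; Unit 1B: $1,466,950; Unit 5B: $2,594,300; Unit PH1: $665,600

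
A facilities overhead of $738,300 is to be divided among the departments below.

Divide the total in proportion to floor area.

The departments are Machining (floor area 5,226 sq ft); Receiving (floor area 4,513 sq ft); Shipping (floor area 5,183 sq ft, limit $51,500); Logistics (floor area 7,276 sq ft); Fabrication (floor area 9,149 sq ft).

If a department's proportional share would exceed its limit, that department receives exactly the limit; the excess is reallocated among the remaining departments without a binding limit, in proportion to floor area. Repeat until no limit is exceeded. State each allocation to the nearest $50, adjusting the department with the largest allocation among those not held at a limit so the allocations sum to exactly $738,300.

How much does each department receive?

Machining: $137,200; Receiving: $118,450; Shipping: $51,500; Logistics: $191,000; Fabrication: $240,150

Sum of floor area: 31,347.
Pro-rata shares before constraints: Machining 123,085.33; Receiving 106,292.40; Shipping 122,072.57; Logistics 171,367.94; Fabrication 215,481.76.
Capped: Shipping ($51,500); balance $686,800 reallocated over remaining floor area 26,164.
Remaining shares: Machining 137,181.50 → $137,200; Receiving 118,465.39 → $118,450; Logistics 190,993.61 → $191,000; Fabrication 240,159.50 → $240,150.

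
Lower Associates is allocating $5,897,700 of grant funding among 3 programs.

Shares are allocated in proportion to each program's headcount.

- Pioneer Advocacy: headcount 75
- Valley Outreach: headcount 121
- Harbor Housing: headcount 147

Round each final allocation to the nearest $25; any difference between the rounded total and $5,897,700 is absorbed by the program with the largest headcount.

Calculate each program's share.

Total headcount = 343.
Raw shares: Pioneer Advocacy 75/343 × $5,897,700 = 1,289,584.55; Valley Outreach 121/343 × $5,897,700 = 2,080,529.74; Harbor Housing 147/343 × $5,897,700 = 2,527,585.71.
After rounding ($25): Pioneer Advocacy $1,289,575; Valley Outreach $2,080,525; Harbor Housing $2,527,575. Sum = $5,897,675.
Difference $5,897,700 − $5,897,675 = +$25 applied to largest headcount (Harbor Housing): Harbor Housing becomes $2,527,600.

Pioneer Advocacy: $1,289,575 | Valley Outreach: $2,080,525 | Harbor Housing: $2,527,600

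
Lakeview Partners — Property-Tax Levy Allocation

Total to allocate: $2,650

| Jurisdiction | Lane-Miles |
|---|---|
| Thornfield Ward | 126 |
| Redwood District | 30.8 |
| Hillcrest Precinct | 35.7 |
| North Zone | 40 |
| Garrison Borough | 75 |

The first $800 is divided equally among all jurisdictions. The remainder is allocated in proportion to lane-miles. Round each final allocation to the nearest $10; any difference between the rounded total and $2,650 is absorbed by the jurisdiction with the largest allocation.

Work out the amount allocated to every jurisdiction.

Thornfield Ward: $920 | Redwood District: $350 | Hillcrest Precinct: $370 | North Zone: $400 | Garrison Borough: $610

Equal tier: $800 ÷ 5 = $160 apiece.
Remainder $1,850 by lane-miles (total 307.5): Thornfield Ward 758.05 → $760; Redwood District 185.30 → $190; Hillcrest Precinct 214.78 → $210; North Zone 240.65 → $240; Garrison Borough 451.22 → $450.
Totals: Thornfield Ward $160 + $760 = $920; Redwood District $160 + $190 = $350; Hillcrest Precinct $160 + $210 = $370; North Zone $160 + $240 = $400; Garrison Borough $160 + $450 = $610.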